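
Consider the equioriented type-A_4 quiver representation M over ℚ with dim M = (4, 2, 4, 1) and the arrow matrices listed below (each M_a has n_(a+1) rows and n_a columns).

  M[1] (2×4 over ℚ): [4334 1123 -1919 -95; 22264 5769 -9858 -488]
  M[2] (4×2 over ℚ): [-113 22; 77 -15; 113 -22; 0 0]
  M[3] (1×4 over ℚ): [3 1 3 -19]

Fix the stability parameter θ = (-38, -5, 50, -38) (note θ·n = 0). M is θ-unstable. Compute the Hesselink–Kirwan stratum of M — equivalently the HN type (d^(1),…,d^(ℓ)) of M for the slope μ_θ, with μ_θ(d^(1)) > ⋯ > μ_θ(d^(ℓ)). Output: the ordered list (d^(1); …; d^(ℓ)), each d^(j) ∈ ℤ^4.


Via rank(M_{q-1}∘⋯∘M_p): M ≅ I[1,1]^2, I[1,3], I[1,4], I[3,3]^2.
μ_θ-semistable layers: μ^(1)=50; μ^(2)=6; μ^(3)=-5; μ^(4)=-38

((0, 0, 3, 0); (0, 0, 1, 1); (0, 2, 0, 0); (4, 0, 0, 0))


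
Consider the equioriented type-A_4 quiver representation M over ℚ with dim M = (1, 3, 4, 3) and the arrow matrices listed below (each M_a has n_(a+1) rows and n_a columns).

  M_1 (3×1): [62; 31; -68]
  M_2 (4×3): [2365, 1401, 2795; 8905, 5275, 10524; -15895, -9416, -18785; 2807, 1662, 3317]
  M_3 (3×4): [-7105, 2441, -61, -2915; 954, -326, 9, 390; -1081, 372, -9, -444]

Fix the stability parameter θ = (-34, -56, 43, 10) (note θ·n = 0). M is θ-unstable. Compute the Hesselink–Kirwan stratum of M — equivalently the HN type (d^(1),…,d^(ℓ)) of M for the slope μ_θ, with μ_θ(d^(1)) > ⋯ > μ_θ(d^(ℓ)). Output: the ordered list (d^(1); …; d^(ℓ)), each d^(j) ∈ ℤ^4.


Interval decomposition of M: I[1,4], I[2,4]^2, I[3,3].
HN type (ℓ=4): μ^(1)=43; μ^(2)=53/2; μ^(3)=-45; μ^(4)=-56

((0, 0, 1, 0); (0, 0, 3, 3); (1, 1, 0, 0); (0, 2, 0, 0))


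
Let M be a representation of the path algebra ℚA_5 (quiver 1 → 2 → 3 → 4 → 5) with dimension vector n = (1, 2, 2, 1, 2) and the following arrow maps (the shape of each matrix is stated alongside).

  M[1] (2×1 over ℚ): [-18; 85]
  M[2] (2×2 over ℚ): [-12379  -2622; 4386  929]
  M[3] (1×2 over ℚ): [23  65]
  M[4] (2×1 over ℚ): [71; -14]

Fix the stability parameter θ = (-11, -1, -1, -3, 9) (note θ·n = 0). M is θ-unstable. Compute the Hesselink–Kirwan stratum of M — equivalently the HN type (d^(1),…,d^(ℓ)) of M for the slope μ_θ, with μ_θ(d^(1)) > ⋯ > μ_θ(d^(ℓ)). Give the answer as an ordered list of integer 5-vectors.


Via rank(M_{q-1}∘⋯∘M_p): M ≅ I[1,5], I[2,3], I[5,5].
μ_θ-semistable layers: μ^(1)=9; μ^(2)=-1; μ^(3)=-5/3; μ^(4)=-11

((0, 0, 0, 0, 2); (0, 1, 1, 0, 0); (0, 1, 1, 1, 0); (1, 0, 0, 0, 0))


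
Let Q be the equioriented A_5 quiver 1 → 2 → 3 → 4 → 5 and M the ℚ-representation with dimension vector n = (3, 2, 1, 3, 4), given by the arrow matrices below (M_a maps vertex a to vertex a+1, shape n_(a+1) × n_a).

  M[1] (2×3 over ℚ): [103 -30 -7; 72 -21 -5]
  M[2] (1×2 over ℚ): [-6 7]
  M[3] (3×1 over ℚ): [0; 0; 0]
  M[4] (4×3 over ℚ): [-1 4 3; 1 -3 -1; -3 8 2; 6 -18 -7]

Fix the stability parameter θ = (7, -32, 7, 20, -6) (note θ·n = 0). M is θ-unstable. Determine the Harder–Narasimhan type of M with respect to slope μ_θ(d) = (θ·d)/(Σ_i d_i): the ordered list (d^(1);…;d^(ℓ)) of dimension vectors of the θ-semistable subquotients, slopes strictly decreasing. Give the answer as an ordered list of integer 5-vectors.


Interval decomposition of M: I[1,1], I[1,2], I[1,3], I[4,5]^3, I[5,5].
HN type (ℓ=3): μ^(1)=7; μ^(2)=-6; μ^(3)=-25/2

((1, 0, 1, 3, 3); (0, 0, 0, 0, 1); (2, 2, 0, 0, 0))


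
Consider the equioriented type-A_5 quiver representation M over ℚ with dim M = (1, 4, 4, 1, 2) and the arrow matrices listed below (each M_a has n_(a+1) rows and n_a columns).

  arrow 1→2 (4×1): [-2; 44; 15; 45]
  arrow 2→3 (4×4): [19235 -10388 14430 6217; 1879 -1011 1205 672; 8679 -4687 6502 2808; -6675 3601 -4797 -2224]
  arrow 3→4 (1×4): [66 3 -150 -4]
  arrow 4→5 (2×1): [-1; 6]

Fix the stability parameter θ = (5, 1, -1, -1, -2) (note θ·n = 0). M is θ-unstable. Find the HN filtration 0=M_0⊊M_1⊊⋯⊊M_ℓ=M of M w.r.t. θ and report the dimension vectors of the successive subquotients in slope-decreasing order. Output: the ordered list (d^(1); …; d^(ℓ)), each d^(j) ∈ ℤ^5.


Interval decomposition of M: I[1,5], I[2,3]^3, I[5,5].
HN type (ℓ=3): μ^(1)=2/5; μ^(2)=0; μ^(3)=-2

((1, 1, 1, 1, 1); (0, 3, 3, 0, 0); (0, 0, 0, 0, 1))


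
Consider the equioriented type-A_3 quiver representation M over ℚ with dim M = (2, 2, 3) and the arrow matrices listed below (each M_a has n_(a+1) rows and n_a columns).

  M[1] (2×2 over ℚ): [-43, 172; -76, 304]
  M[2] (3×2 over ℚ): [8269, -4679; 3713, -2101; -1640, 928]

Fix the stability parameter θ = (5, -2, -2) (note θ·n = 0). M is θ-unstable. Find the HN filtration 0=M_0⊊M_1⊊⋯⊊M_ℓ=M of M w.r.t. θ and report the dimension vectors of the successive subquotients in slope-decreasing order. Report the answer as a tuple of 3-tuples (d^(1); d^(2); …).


Via rank(M_{q-1}∘⋯∘M_p): M ≅ I[1,1], I[1,3], I[2,3], I[3,3].
μ_θ-semistable layers: μ^(1)=5; μ^(2)=1/3; μ^(3)=-2

((1, 0, 0); (1, 1, 1); (0, 1, 2))


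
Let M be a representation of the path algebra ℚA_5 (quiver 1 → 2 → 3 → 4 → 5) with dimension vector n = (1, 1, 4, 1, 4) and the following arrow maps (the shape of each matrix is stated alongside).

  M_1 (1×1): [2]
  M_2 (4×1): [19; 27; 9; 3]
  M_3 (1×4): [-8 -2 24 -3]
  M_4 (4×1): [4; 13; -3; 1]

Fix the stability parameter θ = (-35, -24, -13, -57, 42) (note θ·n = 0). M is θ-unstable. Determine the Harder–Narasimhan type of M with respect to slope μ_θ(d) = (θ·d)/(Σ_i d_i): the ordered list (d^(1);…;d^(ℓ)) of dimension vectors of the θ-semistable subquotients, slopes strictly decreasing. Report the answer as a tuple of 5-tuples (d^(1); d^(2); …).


Interval decomposition of M: I[1,5], I[3,3]^3, I[5,5]^3.
HN type (ℓ=4): μ^(1)=42; μ^(2)=-13; μ^(3)=-94/3; μ^(4)=-35

((0, 0, 0, 0, 4); (0, 0, 3, 0, 0); (0, 1, 1, 1, 0); (1, 0, 0, 0, 0))


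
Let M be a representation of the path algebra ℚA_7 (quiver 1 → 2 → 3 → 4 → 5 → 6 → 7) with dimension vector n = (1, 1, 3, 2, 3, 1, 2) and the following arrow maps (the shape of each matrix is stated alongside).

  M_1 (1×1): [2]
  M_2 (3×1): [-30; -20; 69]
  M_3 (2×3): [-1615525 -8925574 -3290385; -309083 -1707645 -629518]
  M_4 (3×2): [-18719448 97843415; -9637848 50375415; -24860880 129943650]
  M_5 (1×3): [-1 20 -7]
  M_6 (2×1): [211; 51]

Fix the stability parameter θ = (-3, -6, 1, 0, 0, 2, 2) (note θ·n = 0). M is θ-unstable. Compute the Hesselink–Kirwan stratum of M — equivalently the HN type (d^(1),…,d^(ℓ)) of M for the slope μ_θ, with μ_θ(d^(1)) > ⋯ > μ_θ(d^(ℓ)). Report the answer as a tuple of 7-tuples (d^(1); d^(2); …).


Barcode: M ≅ I[1,4], I[3,3], I[3,7], I[5,5]^2, I[7,7]. HN layers by μ_θ (6 steps, strictly decreasing):
  μ^(1)=2; μ^(2)=1; μ^(3)=1/2; μ^(4)=1/3; μ^(5)=0; μ^(6)=-9/2

((0, 0, 0, 0, 0, 1, 2); (0, 0, 1, 0, 0, 0, 0); (0, 0, 1, 1, 0, 0, 0); (0, 0, 1, 1, 1, 0, 0); (0, 0, 0, 0, 2, 0, 0); (1, 1, 0, 0, 0, 0, 0))


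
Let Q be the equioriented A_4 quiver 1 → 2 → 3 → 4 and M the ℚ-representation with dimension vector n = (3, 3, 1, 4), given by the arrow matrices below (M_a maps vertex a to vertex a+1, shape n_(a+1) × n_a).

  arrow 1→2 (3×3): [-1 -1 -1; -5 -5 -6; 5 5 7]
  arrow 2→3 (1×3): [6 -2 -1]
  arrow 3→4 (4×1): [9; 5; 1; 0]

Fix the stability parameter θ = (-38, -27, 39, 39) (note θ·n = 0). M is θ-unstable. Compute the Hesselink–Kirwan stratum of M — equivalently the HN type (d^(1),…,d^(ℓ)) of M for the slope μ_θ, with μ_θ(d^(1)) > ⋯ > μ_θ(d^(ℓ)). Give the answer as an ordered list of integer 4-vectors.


Via rank(M_{q-1}∘⋯∘M_p): M ≅ I[1,1], I[1,2], I[1,4], I[2,2], I[4,4]^3.
μ_θ-semistable layers: μ^(1)=39; μ^(2)=-27; μ^(3)=-38

((0, 0, 1, 4); (0, 3, 0, 0); (3, 0, 0, 0))


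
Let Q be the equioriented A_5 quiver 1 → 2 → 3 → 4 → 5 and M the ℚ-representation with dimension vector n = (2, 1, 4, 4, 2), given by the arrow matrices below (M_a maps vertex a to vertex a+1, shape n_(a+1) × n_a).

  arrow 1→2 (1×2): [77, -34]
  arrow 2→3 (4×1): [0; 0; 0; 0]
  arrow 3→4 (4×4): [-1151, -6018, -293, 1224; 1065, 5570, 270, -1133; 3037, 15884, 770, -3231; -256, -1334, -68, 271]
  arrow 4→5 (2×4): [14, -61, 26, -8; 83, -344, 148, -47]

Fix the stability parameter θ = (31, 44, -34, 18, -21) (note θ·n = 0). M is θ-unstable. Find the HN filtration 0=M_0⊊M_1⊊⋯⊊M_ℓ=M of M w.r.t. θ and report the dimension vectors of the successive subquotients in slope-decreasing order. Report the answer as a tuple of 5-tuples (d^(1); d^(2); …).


Via rank(M_{q-1}∘⋯∘M_p): M ≅ I[1,1], I[1,2], I[3,4]^2, I[3,5]^2.
μ_θ-semistable layers: μ^(1)=44; μ^(2)=31; μ^(3)=18; μ^(4)=-3/2; μ^(5)=-34

((0, 1, 0, 0, 0); (2, 0, 0, 0, 0); (0, 0, 0, 2, 0); (0, 0, 0, 2, 2); (0, 0, 4, 0, 0))


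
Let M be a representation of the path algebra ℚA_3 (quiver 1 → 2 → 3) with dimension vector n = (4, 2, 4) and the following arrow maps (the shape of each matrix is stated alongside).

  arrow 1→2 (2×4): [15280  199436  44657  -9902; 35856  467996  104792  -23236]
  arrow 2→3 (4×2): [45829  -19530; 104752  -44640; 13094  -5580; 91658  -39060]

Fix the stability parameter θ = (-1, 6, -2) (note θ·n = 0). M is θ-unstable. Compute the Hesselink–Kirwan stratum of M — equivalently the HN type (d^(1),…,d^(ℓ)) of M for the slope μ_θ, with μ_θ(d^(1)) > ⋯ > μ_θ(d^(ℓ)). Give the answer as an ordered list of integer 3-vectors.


Via rank(M_{q-1}∘⋯∘M_p): M ≅ I[1,1]^2, I[1,2], I[1,3], I[3,3]^3.
μ_θ-semistable layers: μ^(1)=6; μ^(2)=2; μ^(3)=-1; μ^(4)=-2

((0, 1, 0); (0, 1, 1); (4, 0, 0); (0, 0, 3))


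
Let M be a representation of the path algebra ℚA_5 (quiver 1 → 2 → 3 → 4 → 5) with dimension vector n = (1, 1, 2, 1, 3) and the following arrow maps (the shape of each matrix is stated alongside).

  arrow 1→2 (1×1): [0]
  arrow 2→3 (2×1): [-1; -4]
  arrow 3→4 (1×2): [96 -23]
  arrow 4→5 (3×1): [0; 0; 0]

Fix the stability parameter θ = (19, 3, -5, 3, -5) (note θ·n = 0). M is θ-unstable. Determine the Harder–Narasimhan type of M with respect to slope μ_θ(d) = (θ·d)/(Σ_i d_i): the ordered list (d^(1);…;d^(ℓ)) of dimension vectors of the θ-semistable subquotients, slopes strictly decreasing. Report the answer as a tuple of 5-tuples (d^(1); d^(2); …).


Interval decomposition of M: I[1,1], I[2,4], I[3,3], I[5,5]^3.
HN type (ℓ=4): μ^(1)=19; μ^(2)=3; μ^(3)=-1; μ^(4)=-5

((1, 0, 0, 0, 0); (0, 0, 0, 1, 0); (0, 1, 1, 0, 0); (0, 0, 1, 0, 3))


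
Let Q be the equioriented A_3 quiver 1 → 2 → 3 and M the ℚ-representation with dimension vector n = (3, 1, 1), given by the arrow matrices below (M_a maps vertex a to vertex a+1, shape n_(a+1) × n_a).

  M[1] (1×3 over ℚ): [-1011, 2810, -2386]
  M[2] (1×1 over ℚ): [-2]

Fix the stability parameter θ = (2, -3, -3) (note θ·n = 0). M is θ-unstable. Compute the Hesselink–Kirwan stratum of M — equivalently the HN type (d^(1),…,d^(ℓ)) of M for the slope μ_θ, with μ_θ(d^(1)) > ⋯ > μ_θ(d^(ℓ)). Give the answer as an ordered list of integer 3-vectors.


Via rank(M_{q-1}∘⋯∘M_p): M ≅ I[1,1]^2, I[1,3].
μ_θ-semistable layers: μ^(1)=2; μ^(2)=-4/3

((2, 0, 0); (1, 1, 1))


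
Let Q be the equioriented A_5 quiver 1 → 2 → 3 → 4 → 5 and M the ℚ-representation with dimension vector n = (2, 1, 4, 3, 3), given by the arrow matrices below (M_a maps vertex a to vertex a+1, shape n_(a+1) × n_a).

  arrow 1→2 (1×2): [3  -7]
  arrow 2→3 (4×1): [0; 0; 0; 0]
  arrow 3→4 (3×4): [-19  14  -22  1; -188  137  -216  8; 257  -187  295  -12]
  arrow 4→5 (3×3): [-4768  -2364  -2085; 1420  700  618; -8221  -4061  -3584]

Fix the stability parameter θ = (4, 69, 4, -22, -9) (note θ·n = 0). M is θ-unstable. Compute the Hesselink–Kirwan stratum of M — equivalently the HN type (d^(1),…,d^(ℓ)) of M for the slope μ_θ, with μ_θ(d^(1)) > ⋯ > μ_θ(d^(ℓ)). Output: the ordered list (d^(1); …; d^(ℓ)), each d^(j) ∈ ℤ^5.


Via rank(M_{q-1}∘⋯∘M_p): M ≅ I[1,1], I[1,2], I[3,3], I[3,5]^3.
μ_θ-semistable layers: μ^(1)=69; μ^(2)=4; μ^(3)=-9

((0, 1, 0, 0, 0); (2, 0, 1, 0, 0); (0, 0, 3, 3, 3))


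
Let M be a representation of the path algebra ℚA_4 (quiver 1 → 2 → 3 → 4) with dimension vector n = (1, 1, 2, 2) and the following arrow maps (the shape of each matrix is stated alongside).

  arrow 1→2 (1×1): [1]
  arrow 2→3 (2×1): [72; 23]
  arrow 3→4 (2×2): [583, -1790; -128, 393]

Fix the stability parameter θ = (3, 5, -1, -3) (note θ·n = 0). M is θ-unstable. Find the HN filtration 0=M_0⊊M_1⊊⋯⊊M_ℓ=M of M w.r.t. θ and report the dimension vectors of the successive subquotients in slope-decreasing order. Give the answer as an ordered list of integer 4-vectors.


Via rank(M_{q-1}∘⋯∘M_p): M ≅ I[1,4], I[3,4].
μ_θ-semistable layers: μ^(1)=1; μ^(2)=-2

((1, 1, 1, 1); (0, 0, 1, 1))


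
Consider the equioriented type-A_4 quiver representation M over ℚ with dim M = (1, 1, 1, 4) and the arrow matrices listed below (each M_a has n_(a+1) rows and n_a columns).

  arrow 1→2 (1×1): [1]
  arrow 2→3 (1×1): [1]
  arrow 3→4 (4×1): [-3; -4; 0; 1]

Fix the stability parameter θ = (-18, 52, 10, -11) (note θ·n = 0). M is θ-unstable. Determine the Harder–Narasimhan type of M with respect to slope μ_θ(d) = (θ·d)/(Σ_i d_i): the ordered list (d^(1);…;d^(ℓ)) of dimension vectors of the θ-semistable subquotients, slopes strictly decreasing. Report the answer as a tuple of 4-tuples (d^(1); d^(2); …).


Barcode: M ≅ I[1,4], I[4,4]^3. HN layers by μ_θ (3 steps, strictly decreasing):
  μ^(1)=17; μ^(2)=-11; μ^(3)=-18

((0, 1, 1, 1); (0, 0, 0, 3); (1, 0, 0, 0))


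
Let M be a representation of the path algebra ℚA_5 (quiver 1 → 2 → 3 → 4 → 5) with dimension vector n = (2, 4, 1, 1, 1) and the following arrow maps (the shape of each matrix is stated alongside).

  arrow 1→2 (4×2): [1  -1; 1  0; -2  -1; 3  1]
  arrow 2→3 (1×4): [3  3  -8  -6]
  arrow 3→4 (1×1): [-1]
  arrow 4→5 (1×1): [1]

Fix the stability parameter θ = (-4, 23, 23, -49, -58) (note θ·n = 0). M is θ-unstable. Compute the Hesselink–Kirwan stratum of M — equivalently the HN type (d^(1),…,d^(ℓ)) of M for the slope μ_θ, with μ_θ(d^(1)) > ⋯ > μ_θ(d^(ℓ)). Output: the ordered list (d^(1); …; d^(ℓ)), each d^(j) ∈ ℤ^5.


Barcode: M ≅ I[1,2], I[1,5], I[2,2]^2. HN layers by μ_θ (3 steps, strictly decreasing):
  μ^(1)=23; μ^(2)=-4; μ^(3)=-13

((0, 3, 0, 0, 0); (1, 0, 0, 0, 0); (1, 1, 1, 1, 1))


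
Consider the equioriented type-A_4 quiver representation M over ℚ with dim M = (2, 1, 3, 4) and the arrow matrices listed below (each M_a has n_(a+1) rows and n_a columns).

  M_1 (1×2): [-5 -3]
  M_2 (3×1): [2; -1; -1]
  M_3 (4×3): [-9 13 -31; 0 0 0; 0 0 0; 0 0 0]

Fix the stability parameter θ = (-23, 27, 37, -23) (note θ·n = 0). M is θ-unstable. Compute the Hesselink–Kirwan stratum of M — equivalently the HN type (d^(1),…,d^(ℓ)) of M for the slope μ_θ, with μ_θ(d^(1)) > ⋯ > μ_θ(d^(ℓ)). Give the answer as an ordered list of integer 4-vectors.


Barcode: M ≅ I[1,1], I[1,3], I[3,3], I[3,4], I[4,4]^3. HN layers by μ_θ (4 steps, strictly decreasing):
  μ^(1)=37; μ^(2)=27; μ^(3)=7; μ^(4)=-23

((0, 0, 2, 0); (0, 1, 0, 0); (0, 0, 1, 1); (2, 0, 0, 3))


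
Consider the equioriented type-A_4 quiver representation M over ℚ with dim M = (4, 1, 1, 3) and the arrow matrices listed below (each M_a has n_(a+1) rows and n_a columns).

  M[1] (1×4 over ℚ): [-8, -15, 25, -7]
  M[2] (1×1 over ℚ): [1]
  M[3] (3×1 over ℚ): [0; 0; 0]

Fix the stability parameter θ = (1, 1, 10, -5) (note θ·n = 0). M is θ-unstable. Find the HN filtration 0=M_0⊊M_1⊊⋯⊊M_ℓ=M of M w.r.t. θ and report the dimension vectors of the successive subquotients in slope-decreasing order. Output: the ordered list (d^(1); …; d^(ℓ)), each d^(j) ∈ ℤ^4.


Via rank(M_{q-1}∘⋯∘M_p): M ≅ I[1,1]^3, I[1,3], I[4,4]^3.
μ_θ-semistable layers: μ^(1)=10; μ^(2)=1; μ^(3)=-5

((0, 0, 1, 0); (4, 1, 0, 0); (0, 0, 0, 3))


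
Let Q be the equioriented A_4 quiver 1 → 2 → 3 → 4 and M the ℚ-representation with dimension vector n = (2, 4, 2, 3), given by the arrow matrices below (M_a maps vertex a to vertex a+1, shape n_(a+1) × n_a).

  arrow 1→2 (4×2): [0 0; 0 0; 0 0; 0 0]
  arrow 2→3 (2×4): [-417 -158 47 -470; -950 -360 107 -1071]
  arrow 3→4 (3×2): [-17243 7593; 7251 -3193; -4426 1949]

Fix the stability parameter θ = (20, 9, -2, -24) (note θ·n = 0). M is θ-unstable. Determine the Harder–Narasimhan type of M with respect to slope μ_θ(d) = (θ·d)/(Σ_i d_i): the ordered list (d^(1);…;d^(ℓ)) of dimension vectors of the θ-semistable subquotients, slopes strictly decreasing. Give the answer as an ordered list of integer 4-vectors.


Barcode: M ≅ I[1,1]^2, I[2,2]^2, I[2,4]^2, I[4,4]. HN layers by μ_θ (4 steps, strictly decreasing):
  μ^(1)=20; μ^(2)=9; μ^(3)=-17/3; μ^(4)=-24

((2, 0, 0, 0); (0, 2, 0, 0); (0, 2, 2, 2); (0, 0, 0, 1))


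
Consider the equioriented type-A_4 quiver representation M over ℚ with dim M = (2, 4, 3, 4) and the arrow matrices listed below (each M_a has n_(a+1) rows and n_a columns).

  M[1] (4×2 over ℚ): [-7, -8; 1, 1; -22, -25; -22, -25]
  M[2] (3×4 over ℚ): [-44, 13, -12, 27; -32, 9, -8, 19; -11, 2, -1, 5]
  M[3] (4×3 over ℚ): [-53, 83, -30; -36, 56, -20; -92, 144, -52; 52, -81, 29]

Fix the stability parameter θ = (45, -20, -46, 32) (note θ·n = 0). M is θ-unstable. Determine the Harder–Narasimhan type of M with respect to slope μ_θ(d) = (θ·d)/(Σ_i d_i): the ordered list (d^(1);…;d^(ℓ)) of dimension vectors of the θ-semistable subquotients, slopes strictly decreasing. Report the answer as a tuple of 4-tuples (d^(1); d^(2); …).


Interval decomposition of M: I[1,2], I[1,3], I[2,2], I[2,4], I[3,4], I[4,4]^2.
HN type (ℓ=6): μ^(1)=32; μ^(2)=25/2; μ^(3)=-7; μ^(4)=-20; μ^(5)=-33; μ^(6)=-46

((0, 0, 0, 4); (1, 1, 0, 0); (1, 1, 1, 0); (0, 1, 0, 0); (0, 1, 1, 0); (0, 0, 1, 0))


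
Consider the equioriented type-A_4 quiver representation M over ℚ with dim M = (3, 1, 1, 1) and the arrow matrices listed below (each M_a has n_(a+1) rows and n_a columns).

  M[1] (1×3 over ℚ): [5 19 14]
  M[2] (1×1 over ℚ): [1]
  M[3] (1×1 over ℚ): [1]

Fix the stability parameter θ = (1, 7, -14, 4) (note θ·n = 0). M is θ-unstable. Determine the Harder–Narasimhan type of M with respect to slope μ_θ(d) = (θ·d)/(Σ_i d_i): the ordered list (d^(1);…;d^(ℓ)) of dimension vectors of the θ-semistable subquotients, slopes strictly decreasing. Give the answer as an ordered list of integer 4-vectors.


Barcode: M ≅ I[1,1]^2, I[1,4]. HN layers by μ_θ (3 steps, strictly decreasing):
  μ^(1)=4; μ^(2)=1; μ^(3)=-2

((0, 0, 0, 1); (2, 0, 0, 0); (1, 1, 1, 0))


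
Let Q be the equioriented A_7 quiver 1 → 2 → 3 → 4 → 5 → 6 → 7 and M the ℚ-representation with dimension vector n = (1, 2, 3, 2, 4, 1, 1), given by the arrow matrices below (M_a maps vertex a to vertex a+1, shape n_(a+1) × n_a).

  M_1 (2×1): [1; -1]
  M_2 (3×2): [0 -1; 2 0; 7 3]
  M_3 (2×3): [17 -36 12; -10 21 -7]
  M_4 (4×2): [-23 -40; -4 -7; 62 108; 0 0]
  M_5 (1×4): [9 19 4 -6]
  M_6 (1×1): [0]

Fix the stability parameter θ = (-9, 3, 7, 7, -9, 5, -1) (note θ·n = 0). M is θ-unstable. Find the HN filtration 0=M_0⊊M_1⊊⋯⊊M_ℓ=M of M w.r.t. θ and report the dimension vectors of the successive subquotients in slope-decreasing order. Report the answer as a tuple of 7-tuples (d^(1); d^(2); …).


Via rank(M_{q-1}∘⋯∘M_p): M ≅ I[1,6], I[2,5], I[3,3], I[5,5]^2, I[7,7].
μ_θ-semistable layers: μ^(1)=7; μ^(2)=5; μ^(3)=2; μ^(4)=-1; μ^(5)=-9

((0, 0, 1, 0, 0, 0, 0); (0, 0, 0, 0, 0, 1, 0); (0, 2, 2, 2, 2, 0, 0); (0, 0, 0, 0, 0, 0, 1); (1, 0, 0, 0, 2, 0, 0))


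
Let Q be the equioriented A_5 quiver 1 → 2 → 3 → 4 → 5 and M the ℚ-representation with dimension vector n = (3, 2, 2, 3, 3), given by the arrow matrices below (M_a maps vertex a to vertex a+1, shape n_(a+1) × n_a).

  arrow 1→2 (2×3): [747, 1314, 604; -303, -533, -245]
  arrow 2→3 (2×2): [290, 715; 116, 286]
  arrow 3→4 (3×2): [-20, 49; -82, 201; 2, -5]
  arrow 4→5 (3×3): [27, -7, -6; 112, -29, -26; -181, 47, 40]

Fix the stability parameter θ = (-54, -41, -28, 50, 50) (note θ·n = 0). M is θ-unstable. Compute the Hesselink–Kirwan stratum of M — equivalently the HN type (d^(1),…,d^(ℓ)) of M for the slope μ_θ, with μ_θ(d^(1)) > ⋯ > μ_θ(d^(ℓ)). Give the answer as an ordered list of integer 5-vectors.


Interval decomposition of M: I[1,1], I[1,2], I[1,5], I[3,5], I[4,5].
HN type (ℓ=4): μ^(1)=50; μ^(2)=-28; μ^(3)=-41; μ^(4)=-54

((0, 0, 0, 3, 3); (0, 0, 2, 0, 0); (0, 2, 0, 0, 0); (3, 0, 0, 0, 0))


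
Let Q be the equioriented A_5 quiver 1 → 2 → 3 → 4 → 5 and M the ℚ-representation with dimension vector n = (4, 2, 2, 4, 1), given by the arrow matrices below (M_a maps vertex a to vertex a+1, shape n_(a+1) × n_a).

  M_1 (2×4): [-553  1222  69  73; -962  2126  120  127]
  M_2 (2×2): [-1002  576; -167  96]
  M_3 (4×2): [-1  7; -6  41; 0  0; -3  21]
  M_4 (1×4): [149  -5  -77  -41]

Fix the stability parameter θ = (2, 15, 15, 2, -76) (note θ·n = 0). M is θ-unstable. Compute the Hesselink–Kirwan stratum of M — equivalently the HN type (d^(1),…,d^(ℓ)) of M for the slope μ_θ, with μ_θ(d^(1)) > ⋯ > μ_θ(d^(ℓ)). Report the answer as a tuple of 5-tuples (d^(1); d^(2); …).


Interval decomposition of M: I[1,1]^2, I[1,2], I[1,5], I[3,4], I[4,4]^2.
HN type (ℓ=4): μ^(1)=15; μ^(2)=17/2; μ^(3)=2; μ^(4)=-42/5

((0, 1, 0, 0, 0); (0, 0, 1, 1, 0); (3, 0, 0, 2, 0); (1, 1, 1, 1, 1))


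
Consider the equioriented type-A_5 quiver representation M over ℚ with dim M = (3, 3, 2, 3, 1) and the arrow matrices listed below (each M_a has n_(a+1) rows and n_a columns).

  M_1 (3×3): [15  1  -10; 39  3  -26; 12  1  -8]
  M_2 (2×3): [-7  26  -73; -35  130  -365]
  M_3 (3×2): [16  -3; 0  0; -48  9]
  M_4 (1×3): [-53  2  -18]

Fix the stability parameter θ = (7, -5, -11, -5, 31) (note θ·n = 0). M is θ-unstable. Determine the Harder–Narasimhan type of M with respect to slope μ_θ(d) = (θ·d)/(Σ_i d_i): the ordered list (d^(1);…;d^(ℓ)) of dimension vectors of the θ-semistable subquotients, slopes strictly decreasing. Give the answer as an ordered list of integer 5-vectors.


Via rank(M_{q-1}∘⋯∘M_p): M ≅ I[1,1], I[1,2], I[1,5], I[2,2], I[3,3], I[4,4]^2.
μ_θ-semistable layers: μ^(1)=31; μ^(2)=7; μ^(3)=1; μ^(4)=-7/2; μ^(5)=-5; μ^(6)=-11

((0, 0, 0, 0, 1); (1, 0, 0, 0, 0); (1, 1, 0, 0, 0); (1, 1, 1, 1, 0); (0, 1, 0, 2, 0); (0, 0, 1, 0, 0))


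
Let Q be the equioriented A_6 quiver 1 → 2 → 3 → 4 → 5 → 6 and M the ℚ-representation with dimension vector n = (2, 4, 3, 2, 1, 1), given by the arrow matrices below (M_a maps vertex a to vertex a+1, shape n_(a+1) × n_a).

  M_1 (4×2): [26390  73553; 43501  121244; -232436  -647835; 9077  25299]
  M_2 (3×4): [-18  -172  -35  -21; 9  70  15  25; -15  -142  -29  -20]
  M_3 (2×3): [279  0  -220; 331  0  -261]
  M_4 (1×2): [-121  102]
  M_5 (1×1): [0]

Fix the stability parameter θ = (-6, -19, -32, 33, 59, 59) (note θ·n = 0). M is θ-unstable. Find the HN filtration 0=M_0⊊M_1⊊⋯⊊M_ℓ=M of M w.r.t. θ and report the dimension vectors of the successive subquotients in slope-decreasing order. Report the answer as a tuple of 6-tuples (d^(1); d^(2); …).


Via rank(M_{q-1}∘⋯∘M_p): M ≅ I[1,4], I[1,5], I[2,2], I[2,3], I[6,6].
μ_θ-semistable layers: μ^(1)=59; μ^(2)=33; μ^(3)=-19; μ^(4)=-51/2

((0, 0, 0, 0, 1, 1); (0, 0, 0, 2, 0, 0); (2, 3, 2, 0, 0, 0); (0, 1, 1, 0, 0, 0))


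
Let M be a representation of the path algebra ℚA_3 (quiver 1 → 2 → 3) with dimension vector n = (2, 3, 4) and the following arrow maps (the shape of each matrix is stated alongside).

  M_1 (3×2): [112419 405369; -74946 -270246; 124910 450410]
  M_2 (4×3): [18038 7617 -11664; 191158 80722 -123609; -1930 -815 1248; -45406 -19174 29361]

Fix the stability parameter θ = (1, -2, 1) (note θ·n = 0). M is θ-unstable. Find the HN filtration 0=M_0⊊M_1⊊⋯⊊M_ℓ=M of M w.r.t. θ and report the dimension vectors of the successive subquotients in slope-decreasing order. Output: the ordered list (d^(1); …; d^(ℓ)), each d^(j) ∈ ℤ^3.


Barcode: M ≅ I[1,1], I[1,2], I[2,3]^2, I[3,3]^2. HN layers by μ_θ (3 steps, strictly decreasing):
  μ^(1)=1; μ^(2)=-1/2; μ^(3)=-2

((1, 0, 4); (1, 1, 0); (0, 2, 0))


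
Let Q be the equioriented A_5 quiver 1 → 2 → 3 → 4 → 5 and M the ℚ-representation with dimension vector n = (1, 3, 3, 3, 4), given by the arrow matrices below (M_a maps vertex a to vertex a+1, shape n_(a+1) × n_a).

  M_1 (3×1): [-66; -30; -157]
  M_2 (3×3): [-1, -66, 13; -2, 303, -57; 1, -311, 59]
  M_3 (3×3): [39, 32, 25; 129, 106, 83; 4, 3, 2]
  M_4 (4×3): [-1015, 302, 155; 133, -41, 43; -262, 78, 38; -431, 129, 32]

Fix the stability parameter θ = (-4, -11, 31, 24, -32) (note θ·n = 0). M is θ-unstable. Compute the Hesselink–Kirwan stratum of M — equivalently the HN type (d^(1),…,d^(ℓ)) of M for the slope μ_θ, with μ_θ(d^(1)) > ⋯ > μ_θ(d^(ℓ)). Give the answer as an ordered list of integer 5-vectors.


Interval decomposition of M: I[1,5], I[2,3], I[2,5], I[4,5], I[5,5].
HN type (ℓ=6): μ^(1)=31; μ^(2)=23/3; μ^(3)=-4; μ^(4)=-15/2; μ^(5)=-11; μ^(6)=-32

((0, 0, 1, 0, 0); (0, 0, 2, 2, 2); (0, 0, 0, 1, 1); (1, 1, 0, 0, 0); (0, 2, 0, 0, 0); (0, 0, 0, 0, 1))


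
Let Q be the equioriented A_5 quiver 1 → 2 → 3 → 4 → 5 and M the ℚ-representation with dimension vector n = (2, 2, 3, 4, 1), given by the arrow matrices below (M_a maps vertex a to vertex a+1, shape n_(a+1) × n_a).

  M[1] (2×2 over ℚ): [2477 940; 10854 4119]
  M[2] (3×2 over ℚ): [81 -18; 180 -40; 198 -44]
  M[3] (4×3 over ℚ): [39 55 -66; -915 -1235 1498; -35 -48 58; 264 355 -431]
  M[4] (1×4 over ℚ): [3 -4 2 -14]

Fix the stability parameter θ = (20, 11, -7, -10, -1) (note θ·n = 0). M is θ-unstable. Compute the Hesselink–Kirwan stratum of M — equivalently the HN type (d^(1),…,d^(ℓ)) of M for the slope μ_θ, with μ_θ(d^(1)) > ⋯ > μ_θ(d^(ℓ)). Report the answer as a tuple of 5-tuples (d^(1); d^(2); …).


Barcode: M ≅ I[1,2], I[1,5], I[3,4]^2, I[4,4]. HN layers by μ_θ (4 steps, strictly decreasing):
  μ^(1)=31/2; μ^(2)=13/5; μ^(3)=-17/2; μ^(4)=-10

((1, 1, 0, 0, 0); (1, 1, 1, 1, 1); (0, 0, 2, 2, 0); (0, 0, 0, 1, 0))


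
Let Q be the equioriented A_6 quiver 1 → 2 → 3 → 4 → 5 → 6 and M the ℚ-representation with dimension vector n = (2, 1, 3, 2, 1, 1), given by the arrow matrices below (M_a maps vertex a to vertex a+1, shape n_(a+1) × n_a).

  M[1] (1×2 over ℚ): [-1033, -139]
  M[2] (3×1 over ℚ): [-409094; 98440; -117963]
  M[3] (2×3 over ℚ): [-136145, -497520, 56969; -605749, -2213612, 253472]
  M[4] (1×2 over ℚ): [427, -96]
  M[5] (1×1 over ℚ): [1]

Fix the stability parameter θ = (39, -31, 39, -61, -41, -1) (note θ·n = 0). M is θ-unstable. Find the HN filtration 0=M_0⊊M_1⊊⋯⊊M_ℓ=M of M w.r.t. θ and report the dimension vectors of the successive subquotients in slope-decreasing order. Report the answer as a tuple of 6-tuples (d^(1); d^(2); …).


Via rank(M_{q-1}∘⋯∘M_p): M ≅ I[1,1], I[1,6], I[3,3], I[3,4].
μ_θ-semistable layers: μ^(1)=39; μ^(2)=-1; μ^(3)=-11

((1, 0, 1, 0, 0, 0); (0, 0, 0, 0, 0, 1); (1, 1, 2, 2, 1, 0))


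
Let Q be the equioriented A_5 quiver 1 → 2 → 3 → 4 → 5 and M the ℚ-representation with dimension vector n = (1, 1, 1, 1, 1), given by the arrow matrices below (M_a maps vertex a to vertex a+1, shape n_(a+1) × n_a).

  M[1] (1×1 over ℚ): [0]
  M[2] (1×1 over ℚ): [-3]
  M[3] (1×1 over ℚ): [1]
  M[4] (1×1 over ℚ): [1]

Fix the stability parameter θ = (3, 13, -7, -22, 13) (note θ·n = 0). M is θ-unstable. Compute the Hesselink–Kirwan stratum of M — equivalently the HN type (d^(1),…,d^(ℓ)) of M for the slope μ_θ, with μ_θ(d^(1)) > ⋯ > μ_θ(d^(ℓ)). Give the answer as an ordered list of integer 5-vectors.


Via rank(M_{q-1}∘⋯∘M_p): M ≅ I[1,1], I[2,5].
μ_θ-semistable layers: μ^(1)=13; μ^(2)=3; μ^(3)=-16/3

((0, 0, 0, 0, 1); (1, 0, 0, 0, 0); (0, 1, 1, 1, 0))


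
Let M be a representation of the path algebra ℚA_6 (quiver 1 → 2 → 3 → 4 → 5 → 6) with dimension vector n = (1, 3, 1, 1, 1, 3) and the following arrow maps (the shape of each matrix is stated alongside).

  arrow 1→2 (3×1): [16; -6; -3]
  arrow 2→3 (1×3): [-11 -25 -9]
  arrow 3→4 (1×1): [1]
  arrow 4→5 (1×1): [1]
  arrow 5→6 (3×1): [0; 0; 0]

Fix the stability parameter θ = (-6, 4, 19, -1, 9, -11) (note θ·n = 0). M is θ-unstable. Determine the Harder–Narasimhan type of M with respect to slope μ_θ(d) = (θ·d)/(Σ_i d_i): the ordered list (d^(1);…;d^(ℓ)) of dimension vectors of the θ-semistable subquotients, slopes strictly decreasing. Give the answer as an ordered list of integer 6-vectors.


Via rank(M_{q-1}∘⋯∘M_p): M ≅ I[1,5], I[2,2]^2, I[6,6]^3.
μ_θ-semistable layers: μ^(1)=9; μ^(2)=4; μ^(3)=-6; μ^(4)=-11

((0, 0, 1, 1, 1, 0); (0, 3, 0, 0, 0, 0); (1, 0, 0, 0, 0, 0); (0, 0, 0, 0, 0, 3))


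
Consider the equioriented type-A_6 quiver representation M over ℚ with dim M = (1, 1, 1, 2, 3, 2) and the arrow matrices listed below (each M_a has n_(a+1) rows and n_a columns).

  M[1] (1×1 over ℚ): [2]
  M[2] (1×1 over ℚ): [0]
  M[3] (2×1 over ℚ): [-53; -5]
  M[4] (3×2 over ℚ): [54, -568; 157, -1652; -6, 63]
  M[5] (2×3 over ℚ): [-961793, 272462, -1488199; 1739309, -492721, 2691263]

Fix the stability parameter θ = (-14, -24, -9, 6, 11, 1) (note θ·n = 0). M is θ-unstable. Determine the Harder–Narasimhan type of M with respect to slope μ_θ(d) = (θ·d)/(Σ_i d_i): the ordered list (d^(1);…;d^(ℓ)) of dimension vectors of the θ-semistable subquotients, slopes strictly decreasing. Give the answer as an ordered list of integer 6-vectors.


Interval decomposition of M: I[1,2], I[3,6], I[4,6], I[5,5].
HN type (ℓ=4): μ^(1)=11; μ^(2)=6; μ^(3)=-9; μ^(4)=-19

((0, 0, 0, 0, 1, 0); (0, 0, 0, 2, 2, 2); (0, 0, 1, 0, 0, 0); (1, 1, 0, 0, 0, 0))


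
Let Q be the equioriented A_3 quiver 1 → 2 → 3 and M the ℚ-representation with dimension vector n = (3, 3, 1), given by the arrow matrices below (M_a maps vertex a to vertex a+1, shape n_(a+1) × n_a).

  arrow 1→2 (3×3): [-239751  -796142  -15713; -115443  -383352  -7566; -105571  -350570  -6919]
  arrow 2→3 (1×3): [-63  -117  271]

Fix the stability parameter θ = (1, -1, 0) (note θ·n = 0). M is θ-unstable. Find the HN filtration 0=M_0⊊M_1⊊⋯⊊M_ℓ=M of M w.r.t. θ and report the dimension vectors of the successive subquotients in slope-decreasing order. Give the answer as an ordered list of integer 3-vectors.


Barcode: M ≅ I[1,1], I[1,2], I[1,3], I[2,2]. HN layers by μ_θ (3 steps, strictly decreasing):
  μ^(1)=1; μ^(2)=0; μ^(3)=-1

((1, 0, 0); (2, 2, 1); (0, 1, 0))


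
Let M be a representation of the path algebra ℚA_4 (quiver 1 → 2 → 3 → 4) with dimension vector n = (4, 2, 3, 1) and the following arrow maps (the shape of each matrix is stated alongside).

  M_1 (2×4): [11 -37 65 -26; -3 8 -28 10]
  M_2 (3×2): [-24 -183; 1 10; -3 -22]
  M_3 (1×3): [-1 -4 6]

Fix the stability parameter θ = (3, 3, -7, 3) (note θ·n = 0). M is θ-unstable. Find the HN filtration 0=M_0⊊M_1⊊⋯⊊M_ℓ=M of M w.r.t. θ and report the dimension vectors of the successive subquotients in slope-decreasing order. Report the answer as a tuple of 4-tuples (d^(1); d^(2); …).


Via rank(M_{q-1}∘⋯∘M_p): M ≅ I[1,1]^2, I[1,3], I[1,4], I[3,3].
μ_θ-semistable layers: μ^(1)=3; μ^(2)=-1/3; μ^(3)=-7

((2, 0, 0, 1); (2, 2, 2, 0); (0, 0, 1, 0))


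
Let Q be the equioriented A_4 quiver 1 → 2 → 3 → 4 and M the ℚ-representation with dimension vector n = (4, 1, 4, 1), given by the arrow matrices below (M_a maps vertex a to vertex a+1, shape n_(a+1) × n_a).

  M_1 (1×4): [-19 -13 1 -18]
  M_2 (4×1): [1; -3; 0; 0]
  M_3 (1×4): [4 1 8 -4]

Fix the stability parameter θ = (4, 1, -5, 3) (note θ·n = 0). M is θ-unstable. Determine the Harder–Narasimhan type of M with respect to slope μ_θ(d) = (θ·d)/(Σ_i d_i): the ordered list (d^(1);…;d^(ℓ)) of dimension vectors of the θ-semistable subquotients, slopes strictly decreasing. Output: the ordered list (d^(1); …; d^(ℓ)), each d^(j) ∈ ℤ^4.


Barcode: M ≅ I[1,1]^3, I[1,4], I[3,3]^3. HN layers by μ_θ (4 steps, strictly decreasing):
  μ^(1)=4; μ^(2)=3; μ^(3)=0; μ^(4)=-5

((3, 0, 0, 0); (0, 0, 0, 1); (1, 1, 1, 0); (0, 0, 3, 0))


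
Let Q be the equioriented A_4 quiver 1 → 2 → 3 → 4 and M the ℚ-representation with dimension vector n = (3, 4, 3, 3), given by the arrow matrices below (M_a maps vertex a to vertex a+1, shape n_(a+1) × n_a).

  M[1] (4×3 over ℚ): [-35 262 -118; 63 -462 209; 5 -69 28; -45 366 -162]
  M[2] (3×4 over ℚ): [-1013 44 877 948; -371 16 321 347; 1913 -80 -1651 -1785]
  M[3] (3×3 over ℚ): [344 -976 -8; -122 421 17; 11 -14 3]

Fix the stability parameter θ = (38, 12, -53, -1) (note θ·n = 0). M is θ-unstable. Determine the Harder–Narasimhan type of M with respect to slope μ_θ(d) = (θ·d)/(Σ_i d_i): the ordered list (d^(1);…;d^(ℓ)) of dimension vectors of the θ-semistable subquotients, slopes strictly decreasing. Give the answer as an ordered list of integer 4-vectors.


Interval decomposition of M: I[1,2], I[1,3], I[1,4], I[2,2], I[3,4], I[4,4].
HN type (ℓ=4): μ^(1)=25; μ^(2)=12; μ^(3)=-1; μ^(4)=-53

((1, 1, 0, 0); (0, 1, 0, 0); (2, 2, 2, 3); (0, 0, 1, 0))


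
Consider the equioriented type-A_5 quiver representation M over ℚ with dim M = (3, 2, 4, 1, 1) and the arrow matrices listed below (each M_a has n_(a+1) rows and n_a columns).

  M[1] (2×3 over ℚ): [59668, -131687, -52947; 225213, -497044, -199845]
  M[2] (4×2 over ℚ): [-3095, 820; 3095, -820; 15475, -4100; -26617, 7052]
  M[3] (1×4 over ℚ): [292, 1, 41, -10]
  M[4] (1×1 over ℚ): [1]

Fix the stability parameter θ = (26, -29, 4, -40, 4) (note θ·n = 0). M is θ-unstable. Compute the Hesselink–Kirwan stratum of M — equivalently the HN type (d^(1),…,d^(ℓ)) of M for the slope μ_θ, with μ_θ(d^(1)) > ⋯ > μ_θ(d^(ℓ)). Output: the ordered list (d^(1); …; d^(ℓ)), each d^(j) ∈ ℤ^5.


Interval decomposition of M: I[1,1], I[1,2], I[1,3], I[3,3]^2, I[3,5].
HN type (ℓ=4): μ^(1)=26; μ^(2)=4; μ^(3)=-3/2; μ^(4)=-18

((1, 0, 0, 0, 0); (0, 0, 3, 0, 1); (2, 2, 0, 0, 0); (0, 0, 1, 1, 0))


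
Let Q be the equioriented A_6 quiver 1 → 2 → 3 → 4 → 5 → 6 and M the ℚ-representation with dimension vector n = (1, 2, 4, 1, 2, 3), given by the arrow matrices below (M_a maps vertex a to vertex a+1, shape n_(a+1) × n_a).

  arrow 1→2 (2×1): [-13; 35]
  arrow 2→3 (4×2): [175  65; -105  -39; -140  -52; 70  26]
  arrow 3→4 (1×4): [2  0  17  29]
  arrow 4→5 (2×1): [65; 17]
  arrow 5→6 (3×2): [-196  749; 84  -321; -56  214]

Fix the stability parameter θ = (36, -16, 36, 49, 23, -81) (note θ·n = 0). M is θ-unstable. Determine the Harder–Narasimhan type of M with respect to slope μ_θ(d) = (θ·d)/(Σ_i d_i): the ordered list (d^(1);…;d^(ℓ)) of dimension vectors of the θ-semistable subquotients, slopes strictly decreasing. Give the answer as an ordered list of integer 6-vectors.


Interval decomposition of M: I[1,2], I[2,3], I[3,3]^2, I[3,6], I[5,5], I[6,6]^2.
HN type (ℓ=6): μ^(1)=36; μ^(2)=23; μ^(3)=10; μ^(4)=27/4; μ^(5)=-16; μ^(6)=-81

((0, 0, 3, 0, 0, 0); (0, 0, 0, 0, 1, 0); (1, 1, 0, 0, 0, 0); (0, 0, 1, 1, 1, 1); (0, 1, 0, 0, 0, 0); (0, 0, 0, 0, 0, 2))


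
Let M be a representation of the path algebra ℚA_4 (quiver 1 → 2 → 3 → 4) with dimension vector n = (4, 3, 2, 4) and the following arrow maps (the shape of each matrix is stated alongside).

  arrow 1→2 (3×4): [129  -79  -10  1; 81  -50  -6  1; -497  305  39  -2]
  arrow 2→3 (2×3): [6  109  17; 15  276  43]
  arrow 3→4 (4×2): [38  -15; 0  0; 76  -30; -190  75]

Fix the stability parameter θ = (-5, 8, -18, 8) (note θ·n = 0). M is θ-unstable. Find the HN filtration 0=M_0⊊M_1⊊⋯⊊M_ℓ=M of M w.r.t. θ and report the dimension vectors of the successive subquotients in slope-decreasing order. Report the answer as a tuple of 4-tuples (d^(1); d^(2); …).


Via rank(M_{q-1}∘⋯∘M_p): M ≅ I[1,1], I[1,2], I[1,3], I[1,4], I[4,4]^3.
μ_θ-semistable layers: μ^(1)=8; μ^(2)=-5

((0, 1, 0, 4); (4, 2, 2, 0))


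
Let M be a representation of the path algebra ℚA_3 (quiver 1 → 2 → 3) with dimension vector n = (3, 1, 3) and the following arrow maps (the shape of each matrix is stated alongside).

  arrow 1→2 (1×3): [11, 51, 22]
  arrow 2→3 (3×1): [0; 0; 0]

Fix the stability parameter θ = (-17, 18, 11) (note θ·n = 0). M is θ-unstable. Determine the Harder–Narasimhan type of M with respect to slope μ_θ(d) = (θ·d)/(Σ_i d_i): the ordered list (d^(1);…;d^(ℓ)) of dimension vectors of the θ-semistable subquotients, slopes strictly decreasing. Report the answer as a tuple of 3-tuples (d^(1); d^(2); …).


Via rank(M_{q-1}∘⋯∘M_p): M ≅ I[1,1]^2, I[1,2], I[3,3]^3.
μ_θ-semistable layers: μ^(1)=18; μ^(2)=11; μ^(3)=-17

((0, 1, 0); (0, 0, 3); (3, 0, 0))


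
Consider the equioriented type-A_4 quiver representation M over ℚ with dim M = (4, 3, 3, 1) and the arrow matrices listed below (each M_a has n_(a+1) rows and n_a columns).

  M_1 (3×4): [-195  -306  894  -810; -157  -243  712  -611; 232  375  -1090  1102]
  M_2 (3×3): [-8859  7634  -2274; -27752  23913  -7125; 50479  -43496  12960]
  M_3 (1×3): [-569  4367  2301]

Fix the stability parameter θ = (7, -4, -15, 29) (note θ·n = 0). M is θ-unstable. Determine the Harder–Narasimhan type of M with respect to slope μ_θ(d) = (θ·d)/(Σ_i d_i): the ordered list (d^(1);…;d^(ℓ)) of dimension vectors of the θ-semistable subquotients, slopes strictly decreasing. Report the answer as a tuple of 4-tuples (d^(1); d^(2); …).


Via rank(M_{q-1}∘⋯∘M_p): M ≅ I[1,1], I[1,2], I[1,3], I[1,4], I[3,3].
μ_θ-semistable layers: μ^(1)=29; μ^(2)=7; μ^(3)=3/2; μ^(4)=-4; μ^(5)=-15

((0, 0, 0, 1); (1, 0, 0, 0); (1, 1, 0, 0); (2, 2, 2, 0); (0, 0, 1, 0))


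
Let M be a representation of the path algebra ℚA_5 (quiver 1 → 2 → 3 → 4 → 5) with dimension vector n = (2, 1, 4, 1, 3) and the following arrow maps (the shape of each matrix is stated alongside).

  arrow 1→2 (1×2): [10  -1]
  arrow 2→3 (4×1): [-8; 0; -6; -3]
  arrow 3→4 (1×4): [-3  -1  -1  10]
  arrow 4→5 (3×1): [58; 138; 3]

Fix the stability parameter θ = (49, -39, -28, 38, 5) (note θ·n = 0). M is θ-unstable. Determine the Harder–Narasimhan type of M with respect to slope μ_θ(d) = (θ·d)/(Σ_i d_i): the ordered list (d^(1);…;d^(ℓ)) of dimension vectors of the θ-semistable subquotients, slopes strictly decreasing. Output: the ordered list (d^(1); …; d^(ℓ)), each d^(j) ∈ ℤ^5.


Via rank(M_{q-1}∘⋯∘M_p): M ≅ I[1,1], I[1,3], I[3,3]^2, I[3,5], I[5,5]^2.
μ_θ-semistable layers: μ^(1)=49; μ^(2)=43/2; μ^(3)=5; μ^(4)=-6; μ^(5)=-28

((1, 0, 0, 0, 0); (0, 0, 0, 1, 1); (0, 0, 0, 0, 2); (1, 1, 1, 0, 0); (0, 0, 3, 0, 0))


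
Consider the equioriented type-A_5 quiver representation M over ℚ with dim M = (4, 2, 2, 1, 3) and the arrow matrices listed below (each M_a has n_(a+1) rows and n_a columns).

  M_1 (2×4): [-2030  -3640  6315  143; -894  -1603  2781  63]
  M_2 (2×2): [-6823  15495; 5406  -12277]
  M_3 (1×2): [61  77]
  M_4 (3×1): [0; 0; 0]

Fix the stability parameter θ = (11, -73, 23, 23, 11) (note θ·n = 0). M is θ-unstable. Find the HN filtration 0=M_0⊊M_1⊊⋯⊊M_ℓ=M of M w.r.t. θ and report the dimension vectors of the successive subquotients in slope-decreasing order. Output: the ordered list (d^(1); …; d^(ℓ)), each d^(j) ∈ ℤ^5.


Interval decomposition of M: I[1,1]^2, I[1,3], I[1,4], I[5,5]^3.
HN type (ℓ=3): μ^(1)=23; μ^(2)=11; μ^(3)=-31

((0, 0, 2, 1, 0); (2, 0, 0, 0, 3); (2, 2, 0, 0, 0))
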